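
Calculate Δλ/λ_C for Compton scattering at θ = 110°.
1.3420 λ_C

The Compton shift formula is:
Δλ = λ_C(1 - cos θ)

Dividing both sides by λ_C:
Δλ/λ_C = 1 - cos θ

For θ = 110°:
Δλ/λ_C = 1 - cos(110°)
Δλ/λ_C = 1 - -0.3420
Δλ/λ_C = 1.3420

This means the shift is 1.3420 × λ_C = 3.2562 pm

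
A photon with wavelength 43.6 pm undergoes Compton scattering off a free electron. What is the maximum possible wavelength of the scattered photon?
48.4526 pm (at θ = 180°)

The Compton shift is Δλ = λ_C(1 − cos θ).

Since cos θ ranges from −1 to 1, the factor (1 − cos θ) ranges from 0 to 2; the maximum shift occurs at θ = 180° (backscattering):
Δλ_max = 2λ_C = 2 × 2.4263 pm = 4.8526 pm

Maximum scattered wavelength:
λ'_max = λ₀ + Δλ_max = 43.6 + 4.8526 = 48.4526 pm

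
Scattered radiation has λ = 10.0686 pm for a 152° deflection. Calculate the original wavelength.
5.5000 pm

From λ' = λ + Δλ, we have λ = λ' - Δλ

First calculate the Compton shift:
Δλ = λ_C(1 - cos θ)
Δλ = 2.4263 × (1 - cos(152°))
Δλ = 2.4263 × 1.8829
Δλ = 4.5686 pm

Initial wavelength:
λ = λ' - Δλ
λ = 10.0686 - 4.5686
λ = 5.5000 pm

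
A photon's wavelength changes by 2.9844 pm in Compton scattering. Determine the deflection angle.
103.30°

From the Compton formula Δλ = λ_C(1 - cos θ), we can solve for θ:

cos θ = 1 - Δλ/λ_C

Given:
- Δλ = 2.9844 pm
- λ_C = h/(m_e·c) ≈ 2.42631024 pm

cos θ = 1 - 2.9844/2.42631024
cos θ = 1 - 1.230016
cos θ = -0.230016

θ = arccos(-0.230016)
θ = 103.30°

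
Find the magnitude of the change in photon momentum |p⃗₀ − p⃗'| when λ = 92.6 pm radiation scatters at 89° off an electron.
9.9058e-24 kg·m/s

Photon momentum magnitude is p = h/λ.

Initial momentum:
p₀ = h/λ = 6.6261e-34/9.2600e-11 = 7.1556e-24 kg·m/s

After scattering:
λ' = λ + Δλ = 92.6 + 2.3840 = 94.9840 pm
p' = h/λ' = 6.6261e-34/9.4984e-11 = 6.9760e-24 kg·m/s

Momentum is a vector; the scattered photon's direction makes angle θ = 89° with the incident direction. The magnitude of the vector change Δp⃗ = p⃗₀ − p⃗' is found from the law of cosines:
|Δp⃗|² = p₀² + p'² − 2p₀p'cos θ
|Δp⃗|² = (7.1556e-24)² + (6.9760e-24)² − 2·7.1556e-24·6.9760e-24·cos(89°)
|Δp⃗| = 9.9058e-24 kg·m/s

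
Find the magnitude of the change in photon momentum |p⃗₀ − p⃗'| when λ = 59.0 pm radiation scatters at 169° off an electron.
2.1516e-23 kg·m/s

Photon momentum magnitude is p = h/λ.

Initial momentum:
p₀ = h/λ = 6.6261e-34/5.9000e-11 = 1.1231e-23 kg·m/s

After scattering:
λ' = λ + Δλ = 59.0 + 4.8080 = 63.8080 pm
p' = h/λ' = 6.6261e-34/6.3808e-11 = 1.0384e-23 kg·m/s

Momentum is a vector; the scattered photon's direction makes angle θ = 169° with the incident direction. The magnitude of the vector change Δp⃗ = p⃗₀ − p⃗' is found from the law of cosines:
|Δp⃗|² = p₀² + p'² − 2p₀p'cos θ
|Δp⃗|² = (1.1231e-23)² + (1.0384e-23)² − 2·1.1231e-23·1.0384e-23·cos(169°)
|Δp⃗| = 2.1516e-23 kg·m/s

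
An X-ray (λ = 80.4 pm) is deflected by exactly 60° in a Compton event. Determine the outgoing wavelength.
81.6132 pm

Using the Compton formula: λ' = λ + λ_C(1 − cos θ)

For θ = 60°, cos θ = 1/2 (exact) = 0.5000, so:
1 − cos 60° = 1 − (1/2) = 0.5000

Δλ = λ_C × 0.5000 = 2.4263 × 0.5000 = 1.2132 pm

λ' = 80.4 + 1.2132 = 81.6132 pm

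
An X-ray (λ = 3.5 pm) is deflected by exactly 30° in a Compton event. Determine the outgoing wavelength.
3.8251 pm

Using the Compton formula: λ' = λ + λ_C(1 − cos θ)

For θ = 30°, cos θ = √3/2 (exact) ≈ 0.8660, so:
1 − cos 30° = 1 − (√3/2) ≈ 0.1340

Δλ = λ_C × 0.1340 = 2.4263 × 0.1340 = 0.3251 pm

λ' = 3.5 + 0.3251 = 3.8251 pm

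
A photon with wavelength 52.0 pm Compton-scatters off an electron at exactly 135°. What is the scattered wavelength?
56.1420 pm

Using the Compton formula: λ' = λ + λ_C(1 − cos θ)

For θ = 135°, cos θ = -√2/2 (exact) ≈ -0.7071, so:
1 − cos 135° = 1 − (-√2/2) ≈ 1.7071

Δλ = λ_C × 1.7071 = 2.4263 × 1.7071 = 4.1420 pm

λ' = 52.0 + 4.1420 = 56.1420 pm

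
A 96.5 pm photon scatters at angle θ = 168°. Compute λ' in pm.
101.2996 pm

Using the Compton scattering formula:
λ' = λ + Δλ = λ + λ_C(1 - cos θ)

Given:
- Initial wavelength λ = 96.5 pm
- Scattering angle θ = 168°
- Compton wavelength λ_C ≈ 2.4263 pm

Calculate the shift:
Δλ = 2.4263 × (1 - cos(168°))
Δλ = 2.4263 × 1.9781
Δλ = 4.7996 pm

Final wavelength:
λ' = 96.5 + 4.7996 = 101.2996 pm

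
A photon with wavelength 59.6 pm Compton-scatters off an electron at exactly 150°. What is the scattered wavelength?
64.1276 pm

Using the Compton formula: λ' = λ + λ_C(1 − cos θ)

For θ = 150°, cos θ = -√3/2 (exact) ≈ -0.8660, so:
1 − cos 150° = 1 − (-√3/2) ≈ 1.8660

Δλ = λ_C × 1.8660 = 2.4263 × 1.8660 = 4.5276 pm

λ' = 59.6 + 4.5276 = 64.1276 pm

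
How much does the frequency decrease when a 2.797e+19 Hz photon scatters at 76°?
4.097e+18 Hz (decrease)

Convert frequency to wavelength (c = 299792458 m/s):
λ₀ = c/f₀ = 299792458/2.797e+19 = 1.0718357e-11 m = 10.7184 pm

Calculate Compton shift:
Δλ = λ_C(1 - cos(76°)) = 1.8393 pm

Final wavelength:
λ' = λ₀ + Δλ = 10.7184 + 1.8393 = 12.5577 pm

Final frequency:
f' = c/λ' = 299792458/1.2557690e-11 = 2.3873217e+19 Hz

Frequency shift (decrease):
Δf = f₀ - f' = 2.797e+19 - 2.3873217e+19 = 4.097e+18 Hz

(Intermediate values are shown rounded; full precision is carried through to the final answer.)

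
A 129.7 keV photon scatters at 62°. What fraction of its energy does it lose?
0.1187 (or 11.87%)

Calculate initial and final photon energies:

Initial: E₀ = 129.7 keV → λ₀ = 9.5593 pm
Compton shift: Δλ = 1.2872 pm
Final wavelength: λ' = 10.8465 pm
Final energy: E' = 114.3077 keV

Fractional energy loss:
(E₀ - E')/E₀ = (129.7000 - 114.3077)/129.7000
= 15.3923/129.7000
= 0.1187
= 11.87%

(Intermediate values are shown rounded; full precision is carried through to the final answer.)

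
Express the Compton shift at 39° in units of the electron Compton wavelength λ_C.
0.2229 λ_C

The Compton shift formula is:
Δλ = λ_C(1 - cos θ)

Dividing both sides by λ_C:
Δλ/λ_C = 1 - cos θ

For θ = 39°:
Δλ/λ_C = 1 - cos(39°)
Δλ/λ_C = 1 - 0.7771
Δλ/λ_C = 0.2229

This means the shift is 0.2229 × λ_C = 0.5407 pm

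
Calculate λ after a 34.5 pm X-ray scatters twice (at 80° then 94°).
39.1005 pm

Apply Compton shift twice:

First scattering at θ₁ = 80°:
Δλ₁ = λ_C(1 - cos(80°))
Δλ₁ = 2.4263 × 0.8264
Δλ₁ = 2.0050 pm

After first scattering:
λ₁ = 34.5 + 2.0050 = 36.5050 pm

Second scattering at θ₂ = 94°:
Δλ₂ = λ_C(1 - cos(94°))
Δλ₂ = 2.4263 × 1.0698
Δλ₂ = 2.5956 pm

Final wavelength:
λ₂ = 36.5050 + 2.5956 = 39.1005 pm

Total shift: Δλ_total = 2.0050 + 2.5956 = 4.6005 pm

(Intermediate values are shown rounded; full precision is carried through to the final answer.)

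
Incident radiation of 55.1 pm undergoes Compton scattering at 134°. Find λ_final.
59.2118 pm

Using the Compton scattering formula:
λ' = λ + Δλ = λ + λ_C(1 - cos θ)

Given:
- Initial wavelength λ = 55.1 pm
- Scattering angle θ = 134°
- Compton wavelength λ_C ≈ 2.4263 pm

Calculate the shift:
Δλ = 2.4263 × (1 - cos(134°))
Δλ = 2.4263 × 1.6947
Δλ = 4.1118 pm

Final wavelength:
λ' = 55.1 + 4.1118 = 59.2118 pm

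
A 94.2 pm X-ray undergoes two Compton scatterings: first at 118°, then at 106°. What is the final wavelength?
100.8605 pm

Apply Compton shift twice:

First scattering at θ₁ = 118°:
Δλ₁ = λ_C(1 - cos(118°))
Δλ₁ = 2.4263 × 1.4695
Δλ₁ = 3.5654 pm

After first scattering:
λ₁ = 94.2 + 3.5654 = 97.7654 pm

Second scattering at θ₂ = 106°:
Δλ₂ = λ_C(1 - cos(106°))
Δλ₂ = 2.4263 × 1.2756
Δλ₂ = 3.0951 pm

Final wavelength:
λ₂ = 97.7654 + 3.0951 = 100.8605 pm

Total shift: Δλ_total = 3.5654 + 3.0951 = 6.6605 pm

(Intermediate values are shown rounded; full precision is carried through to the final answer.)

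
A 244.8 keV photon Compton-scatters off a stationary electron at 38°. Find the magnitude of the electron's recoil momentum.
8.2056e-23 kg·m/s

The electron is initially at rest, so by conservation of momentum:
p⃗_e = p⃗₀ − p⃗'  (incident photon momentum minus scattered photon momentum)

Photon momentum magnitudes (p = h/λ = E/c):
λ₀ = hc/E₀ = 5.0647 pm → p₀ = h/λ₀ = 1.3083e-22 kg·m/s
Δλ = λ_C(1 − cos 38°) = 0.5144 pm
λ' = 5.5791 pm → p' = h/λ' = 1.1877e-22 kg·m/s

The scattered photon makes angle θ = 38° with the incident direction, so by the law of cosines:
|p⃗_e|² = p₀² + p'² − 2p₀p'cos θ
|p⃗_e|² = (1.3083e-22)² + (1.1877e-22)² − 2·1.3083e-22·1.1877e-22·cos(38°)
|p⃗_e| = 8.2056e-23 kg·m/s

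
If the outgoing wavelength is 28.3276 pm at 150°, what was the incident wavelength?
23.8000 pm

From λ' = λ + Δλ, we have λ = λ' - Δλ

First calculate the Compton shift:
Δλ = λ_C(1 - cos θ)
Δλ = 2.4263 × (1 - cos(150°))
Δλ = 2.4263 × 1.8660
Δλ = 4.5276 pm

Initial wavelength:
λ = λ' - Δλ
λ = 28.3276 - 4.5276
λ = 23.8000 pm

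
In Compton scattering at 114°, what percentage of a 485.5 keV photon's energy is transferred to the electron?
0.5720 (or 57.20%)

Calculate initial and final photon energies:

Initial: E₀ = 485.5 keV → λ₀ = 2.5537 pm
Compton shift: Δλ = 3.4132 pm
Final wavelength: λ' = 5.9669 pm
Final energy: E' = 207.7859 keV

Fractional energy loss:
(E₀ - E')/E₀ = (485.5000 - 207.7859)/485.5000
= 277.7141/485.5000
= 0.5720
= 57.20%

(Intermediate values are shown rounded; full precision is carried through to the final answer.)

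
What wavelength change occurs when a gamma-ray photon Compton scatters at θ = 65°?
1.4009 pm

Using the Compton scattering formula:
Δλ = λ_C(1 - cos θ)

where λ_C = h/(m_e·c) ≈ 2.4263 pm is the Compton wavelength of an electron.

For θ = 65°:
cos(65°) = 0.4226
1 - cos(65°) = 0.5774

Δλ = 2.4263 × 0.5774
Δλ = 1.4009 pm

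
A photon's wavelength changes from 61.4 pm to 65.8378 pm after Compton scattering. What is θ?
146.00°

First find the wavelength shift:
Δλ = λ' - λ = 65.8378 - 61.4 = 4.4378 pm

Using Δλ = λ_C(1 - cos θ), with λ_C = h/(m_e·c) ≈ 2.42631024 pm:
cos θ = 1 - Δλ/λ_C
cos θ = 1 - 4.4378/2.42631024
cos θ = -0.829032

θ = arccos(-0.829032)
θ = 146.00°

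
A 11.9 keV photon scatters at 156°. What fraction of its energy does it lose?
0.0427 (or 4.27%)

Calculate initial and final photon energies:

Initial: E₀ = 11.9 keV → λ₀ = 104.1884 pm
Compton shift: Δλ = 4.6429 pm
Final wavelength: λ' = 108.8313 pm
Final energy: E' = 11.3923 keV

Fractional energy loss:
(E₀ - E')/E₀ = (11.9000 - 11.3923)/11.9000
= 0.5077/11.9000
= 0.0427
= 4.27%

(Intermediate values are shown rounded; full precision is carried through to the final answer.)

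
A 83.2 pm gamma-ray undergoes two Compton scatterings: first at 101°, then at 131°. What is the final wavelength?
90.1074 pm

Apply Compton shift twice:

First scattering at θ₁ = 101°:
Δλ₁ = λ_C(1 - cos(101°))
Δλ₁ = 2.4263 × 1.1908
Δλ₁ = 2.8893 pm

After first scattering:
λ₁ = 83.2 + 2.8893 = 86.0893 pm

Second scattering at θ₂ = 131°:
Δλ₂ = λ_C(1 - cos(131°))
Δλ₂ = 2.4263 × 1.6561
Δλ₂ = 4.0181 pm

Final wavelength:
λ₂ = 86.0893 + 4.0181 = 90.1074 pm

Total shift: Δλ_total = 2.8893 + 4.0181 = 6.9074 pm

(Intermediate values are shown rounded; full precision is carried through to the final answer.)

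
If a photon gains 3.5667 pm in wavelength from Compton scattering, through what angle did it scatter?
118.03°

From the Compton formula Δλ = λ_C(1 - cos θ), we can solve for θ:

cos θ = 1 - Δλ/λ_C

Given:
- Δλ = 3.5667 pm
- λ_C = h/(m_e·c) ≈ 2.42631024 pm

cos θ = 1 - 3.5667/2.42631024
cos θ = 1 - 1.470010
cos θ = -0.470010

θ = arccos(-0.470010)
θ = 118.03°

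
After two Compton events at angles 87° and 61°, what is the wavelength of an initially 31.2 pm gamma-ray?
34.7493 pm

Apply Compton shift twice:

First scattering at θ₁ = 87°:
Δλ₁ = λ_C(1 - cos(87°))
Δλ₁ = 2.4263 × 0.9477
Δλ₁ = 2.2993 pm

After first scattering:
λ₁ = 31.2 + 2.2993 = 33.4993 pm

Second scattering at θ₂ = 61°:
Δλ₂ = λ_C(1 - cos(61°))
Δλ₂ = 2.4263 × 0.5152
Δλ₂ = 1.2500 pm

Final wavelength:
λ₂ = 33.4993 + 1.2500 = 34.7493 pm

Total shift: Δλ_total = 2.2993 + 1.2500 = 3.5493 pm

(Intermediate values are shown rounded; full precision is carried through to the final answer.)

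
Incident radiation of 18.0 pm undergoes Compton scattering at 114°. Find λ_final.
21.4132 pm

Using the Compton scattering formula:
λ' = λ + Δλ = λ + λ_C(1 - cos θ)

Given:
- Initial wavelength λ = 18.0 pm
- Scattering angle θ = 114°
- Compton wavelength λ_C ≈ 2.4263 pm

Calculate the shift:
Δλ = 2.4263 × (1 - cos(114°))
Δλ = 2.4263 × 1.4067
Δλ = 3.4132 pm

Final wavelength:
λ' = 18.0 + 3.4132 = 21.4132 pm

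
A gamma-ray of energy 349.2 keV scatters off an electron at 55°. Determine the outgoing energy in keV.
270.4034 keV

First convert energy to wavelength:
λ = hc/E, with hc ≈ 1239.842 keV·pm (i.e. 1239.842 eV·nm)

For E = 349.2 keV = 349200 eV:
λ = 1239.842 keV·pm / 349.2 keV
λ = 3.5505 pm

Calculate the Compton shift:
Δλ = λ_C(1 - cos(55°)) = 2.4263 × 0.4264
Δλ = 1.0346 pm

Final wavelength:
λ' = 3.5505 + 1.0346 = 4.5852 pm

Final energy:
E' = hc/λ' = 1239.842 / 4.5852 = 270.4034 keV

(Intermediate values are shown rounded; full precision is carried through to the final answer.)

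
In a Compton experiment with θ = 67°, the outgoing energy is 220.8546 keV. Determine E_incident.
299.8001 keV

Convert final energy to wavelength (hc ≈ 1239.842 keV·pm):
λ' = hc/E' = 1239.842 / 220.8546 = 5.6138 pm

Calculate the Compton shift:
Δλ = λ_C(1 - cos(67°))
Δλ = 2.4263 × (1 - cos(67°))
Δλ = 1.4783 pm

Initial wavelength:
λ = λ' - Δλ = 5.6138 - 1.4783 = 4.1356 pm

Initial energy:
E = hc/λ = 1239.842 / 4.1356 = 299.8001 keV

(Intermediate values are shown rounded; full precision is carried through to the final answer.)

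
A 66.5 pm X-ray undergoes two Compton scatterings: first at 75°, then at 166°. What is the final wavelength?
73.0789 pm

Apply Compton shift twice:

First scattering at θ₁ = 75°:
Δλ₁ = λ_C(1 - cos(75°))
Δλ₁ = 2.4263 × 0.7412
Δλ₁ = 1.7983 pm

After first scattering:
λ₁ = 66.5 + 1.7983 = 68.2983 pm

Second scattering at θ₂ = 166°:
Δλ₂ = λ_C(1 - cos(166°))
Δλ₂ = 2.4263 × 1.9703
Δλ₂ = 4.7805 pm

Final wavelength:
λ₂ = 68.2983 + 4.7805 = 73.0789 pm

Total shift: Δλ_total = 1.7983 + 4.7805 = 6.5789 pm

(Intermediate values are shown rounded; full precision is carried through to the final answer.)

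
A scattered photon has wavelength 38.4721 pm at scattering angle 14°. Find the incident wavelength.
38.4000 pm

From λ' = λ + Δλ, we have λ = λ' - Δλ

First calculate the Compton shift:
Δλ = λ_C(1 - cos θ)
Δλ = 2.4263 × (1 - cos(14°))
Δλ = 2.4263 × 0.0297
Δλ = 0.0721 pm

Initial wavelength:
λ = λ' - Δλ
λ = 38.4721 - 0.0721
λ = 38.4000 pm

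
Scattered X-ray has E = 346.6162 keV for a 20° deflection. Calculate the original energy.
361.4000 keV

Convert final energy to wavelength (hc ≈ 1239.842 keV·pm):
λ' = hc/E' = 1239.842 / 346.6162 = 3.5770 pm

Calculate the Compton shift:
Δλ = λ_C(1 - cos(20°))
Δλ = 2.4263 × (1 - cos(20°))
Δλ = 0.1463 pm

Initial wavelength:
λ = λ' - Δλ = 3.5770 - 0.1463 = 3.4307 pm

Initial energy:
E = hc/λ = 1239.842 / 3.4307 = 361.4000 keV

(Intermediate values are shown rounded; full precision is carried through to the final answer.)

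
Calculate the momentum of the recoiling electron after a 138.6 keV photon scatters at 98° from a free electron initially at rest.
9.9275e-23 kg·m/s

The electron is initially at rest, so by conservation of momentum:
p⃗_e = p⃗₀ − p⃗'  (incident photon momentum minus scattered photon momentum)

Photon momentum magnitudes (p = h/λ = E/c):
λ₀ = hc/E₀ = 8.9455 pm → p₀ = h/λ₀ = 7.4072e-23 kg·m/s
Δλ = λ_C(1 − cos 98°) = 2.7640 pm
λ' = 11.7095 pm → p' = h/λ' = 5.6587e-23 kg·m/s

The scattered photon makes angle θ = 98° with the incident direction, so by the law of cosines:
|p⃗_e|² = p₀² + p'² − 2p₀p'cos θ
|p⃗_e|² = (7.4072e-23)² + (5.6587e-23)² − 2·7.4072e-23·5.6587e-23·cos(98°)
|p⃗_e| = 9.9275e-23 kg·m/s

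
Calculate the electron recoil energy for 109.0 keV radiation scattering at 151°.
31.1357 keV

By energy conservation: K_e = E_initial - E_final

First find the scattered photon energy:
Initial wavelength: λ = hc/E = 11.3747 pm
Compton shift: Δλ = λ_C(1 - cos(151°)) = 4.5484 pm
Final wavelength: λ' = 11.3747 + 4.5484 = 15.9231 pm
Final photon energy: E' = hc/λ' = 77.8643 keV

Electron kinetic energy:
K_e = E - E' = 109.0000 - 77.8643 = 31.1357 keV

(Intermediate values are shown rounded; full precision is carried through to the final answer.)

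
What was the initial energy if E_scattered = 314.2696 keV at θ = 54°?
421.0000 keV

Convert final energy to wavelength (hc ≈ 1239.842 keV·pm):
λ' = hc/E' = 1239.842 / 314.2696 = 3.9452 pm

Calculate the Compton shift:
Δλ = λ_C(1 - cos(54°))
Δλ = 2.4263 × (1 - cos(54°))
Δλ = 1.0002 pm

Initial wavelength:
λ = λ' - Δλ = 3.9452 - 1.0002 = 2.9450 pm

Initial energy:
E = hc/λ = 1239.842 / 2.9450 = 421.0000 keV

(Intermediate values are shown rounded; full precision is carried through to the final answer.)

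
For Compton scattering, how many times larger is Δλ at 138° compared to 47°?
138° produces the larger shift by a factor of 5.482

Calculate both shifts using Δλ = λ_C(1 - cos θ):

For θ₁ = 47°:
Δλ₁ = 2.4263 × (1 - cos(47°))
Δλ₁ = 2.4263 × 0.3180
Δλ₁ = 0.7716 pm

For θ₂ = 138°:
Δλ₂ = 2.4263 × (1 - cos(138°))
Δλ₂ = 2.4263 × 1.7431
Δλ₂ = 4.2294 pm

The 138° angle produces the larger shift.
Ratio: 4.2294/0.7716 = 5.482

(Intermediate values are shown rounded; full precision is carried through to the final answer.)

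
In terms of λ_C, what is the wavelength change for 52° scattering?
0.3843 λ_C

The Compton shift formula is:
Δλ = λ_C(1 - cos θ)

Dividing both sides by λ_C:
Δλ/λ_C = 1 - cos θ

For θ = 52°:
Δλ/λ_C = 1 - cos(52°)
Δλ/λ_C = 1 - 0.6157
Δλ/λ_C = 0.3843

This means the shift is 0.3843 × λ_C = 0.9325 pm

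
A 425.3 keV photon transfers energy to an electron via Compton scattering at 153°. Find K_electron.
260.0623 keV

By energy conservation: K_e = E_initial - E_final

First find the scattered photon energy:
Initial wavelength: λ = hc/E = 2.9152 pm
Compton shift: Δλ = λ_C(1 - cos(153°)) = 4.5882 pm
Final wavelength: λ' = 2.9152 + 4.5882 = 7.5034 pm
Final photon energy: E' = hc/λ' = 165.2377 keV

Electron kinetic energy:
K_e = E - E' = 425.3000 - 165.2377 = 260.0623 keV

(Intermediate values are shown rounded; full precision is carried through to the final answer.)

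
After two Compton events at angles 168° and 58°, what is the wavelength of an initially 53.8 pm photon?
59.7402 pm

Apply Compton shift twice:

First scattering at θ₁ = 168°:
Δλ₁ = λ_C(1 - cos(168°))
Δλ₁ = 2.4263 × 1.9781
Δλ₁ = 4.7996 pm

After first scattering:
λ₁ = 53.8 + 4.7996 = 58.5996 pm

Second scattering at θ₂ = 58°:
Δλ₂ = λ_C(1 - cos(58°))
Δλ₂ = 2.4263 × 0.4701
Δλ₂ = 1.1406 pm

Final wavelength:
λ₂ = 58.5996 + 1.1406 = 59.7402 pm

Total shift: Δλ_total = 4.7996 + 1.1406 = 5.9402 pm

(Intermediate values are shown rounded; full precision is carried through to the final answer.)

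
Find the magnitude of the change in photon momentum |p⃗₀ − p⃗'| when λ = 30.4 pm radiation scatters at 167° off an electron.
4.0366e-23 kg·m/s

Photon momentum magnitude is p = h/λ.

Initial momentum:
p₀ = h/λ = 6.6261e-34/3.0400e-11 = 2.1796e-23 kg·m/s

After scattering:
λ' = λ + Δλ = 30.4 + 4.7904 = 35.1904 pm
p' = h/λ' = 6.6261e-34/3.5190e-11 = 1.8829e-23 kg·m/s

Momentum is a vector; the scattered photon's direction makes angle θ = 167° with the incident direction. The magnitude of the vector change Δp⃗ = p⃗₀ − p⃗' is found from the law of cosines:
|Δp⃗|² = p₀² + p'² − 2p₀p'cos θ
|Δp⃗|² = (2.1796e-23)² + (1.8829e-23)² − 2·2.1796e-23·1.8829e-23·cos(167°)
|Δp⃗| = 4.0366e-23 kg·m/s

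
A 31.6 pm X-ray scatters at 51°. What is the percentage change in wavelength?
2.8462%

Calculate the Compton shift:
Δλ = λ_C(1 - cos(51°))
Δλ = 2.4263 × (1 - cos(51°))
Δλ = 2.4263 × 0.3707
Δλ = 0.8994 pm

Percentage change:
(Δλ/λ₀) × 100 = (0.8994/31.6) × 100
= 2.8462%

(Intermediate values are shown rounded; full precision is carried through to the final answer.)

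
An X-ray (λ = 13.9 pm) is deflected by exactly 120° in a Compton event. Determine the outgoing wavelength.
17.5395 pm

Using the Compton formula: λ' = λ + λ_C(1 − cos θ)

For θ = 120°, cos θ = -1/2 (exact) = -0.5000, so:
1 − cos 120° = 1 − (-1/2) = 1.5000

Δλ = λ_C × 1.5000 = 2.4263 × 1.5000 = 3.6395 pm

λ' = 13.9 + 3.6395 = 17.5395 pm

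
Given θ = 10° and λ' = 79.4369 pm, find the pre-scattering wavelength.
79.4000 pm

From λ' = λ + Δλ, we have λ = λ' - Δλ

First calculate the Compton shift:
Δλ = λ_C(1 - cos θ)
Δλ = 2.4263 × (1 - cos(10°))
Δλ = 2.4263 × 0.0152
Δλ = 0.0369 pm

Initial wavelength:
λ = λ' - Δλ
λ = 79.4369 - 0.0369
λ = 79.4000 pm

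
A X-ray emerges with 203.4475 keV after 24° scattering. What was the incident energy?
210.6999 keV

Convert final energy to wavelength (hc ≈ 1239.842 keV·pm):
λ' = hc/E' = 1239.842 / 203.4475 = 6.0942 pm

Calculate the Compton shift:
Δλ = λ_C(1 - cos(24°))
Δλ = 2.4263 × (1 - cos(24°))
Δλ = 0.2098 pm

Initial wavelength:
λ = λ' - Δλ = 6.0942 - 0.2098 = 5.8844 pm

Initial energy:
E = hc/λ = 1239.842 / 5.8844 = 210.6999 keV

(Intermediate values are shown rounded; full precision is carried through to the final answer.)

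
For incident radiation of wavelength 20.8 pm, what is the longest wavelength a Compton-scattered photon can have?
25.6526 pm (at θ = 180°)

The Compton shift is Δλ = λ_C(1 − cos θ).

Since cos θ ranges from −1 to 1, the factor (1 − cos θ) ranges from 0 to 2; the maximum shift occurs at θ = 180° (backscattering):
Δλ_max = 2λ_C = 2 × 2.4263 pm = 4.8526 pm

Maximum scattered wavelength:
λ'_max = λ₀ + Δλ_max = 20.8 + 4.8526 = 25.6526 pm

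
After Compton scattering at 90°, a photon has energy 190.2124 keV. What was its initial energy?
303.0000 keV

Convert final energy to wavelength (hc ≈ 1239.842 keV·pm):
λ' = hc/E' = 1239.842 / 190.2124 = 6.5182 pm

Calculate the Compton shift:
Δλ = λ_C(1 - cos(90°))
Δλ = 2.4263 × (1 - cos(90°))
Δλ = 2.4263 pm

Initial wavelength:
λ = λ' - Δλ = 6.5182 - 2.4263 = 4.0919 pm

Initial energy:
E = hc/λ = 1239.842 / 4.0919 = 303.0000 keV

(Intermediate values are shown rounded; full precision is carried through to the final answer.)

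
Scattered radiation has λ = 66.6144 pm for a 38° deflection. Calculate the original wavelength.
66.1000 pm

From λ' = λ + Δλ, we have λ = λ' - Δλ

First calculate the Compton shift:
Δλ = λ_C(1 - cos θ)
Δλ = 2.4263 × (1 - cos(38°))
Δλ = 2.4263 × 0.2120
Δλ = 0.5144 pm

Initial wavelength:
λ = λ' - Δλ
λ = 66.6144 - 0.5144
λ = 66.1000 pm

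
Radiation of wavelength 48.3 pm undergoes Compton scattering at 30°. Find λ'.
48.6251 pm

Using the Compton formula: λ' = λ + λ_C(1 − cos θ)

For θ = 30°, cos θ = √3/2 (exact) ≈ 0.8660, so:
1 − cos 30° = 1 − (√3/2) ≈ 0.1340

Δλ = λ_C × 0.1340 = 2.4263 × 0.1340 = 0.3251 pm

λ' = 48.3 + 0.3251 = 48.6251 pm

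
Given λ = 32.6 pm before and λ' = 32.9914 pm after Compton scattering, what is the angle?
33.00°

First find the wavelength shift:
Δλ = λ' - λ = 32.9914 - 32.6 = 0.3914 pm

Using Δλ = λ_C(1 - cos θ), with λ_C = h/(m_e·c) ≈ 2.42631024 pm:
cos θ = 1 - Δλ/λ_C
cos θ = 1 - 0.3914/2.42631024
cos θ = 0.838685

θ = arccos(0.838685)
θ = 33.00°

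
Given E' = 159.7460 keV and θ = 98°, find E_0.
248.1001 keV

Convert final energy to wavelength (hc ≈ 1239.842 keV·pm):
λ' = hc/E' = 1239.842 / 159.7460 = 7.7613 pm

Calculate the Compton shift:
Δλ = λ_C(1 - cos(98°))
Δλ = 2.4263 × (1 - cos(98°))
Δλ = 2.7640 pm

Initial wavelength:
λ = λ' - Δλ = 7.7613 - 2.7640 = 4.9973 pm

Initial energy:
E = hc/λ = 1239.842 / 4.9973 = 248.1001 keV

(Intermediate values are shown rounded; full precision is carried through to the final answer.)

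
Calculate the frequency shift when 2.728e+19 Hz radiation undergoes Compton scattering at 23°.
4.705e+17 Hz (decrease)

Convert frequency to wavelength (c = 299792458 m/s):
λ₀ = c/f₀ = 299792458/2.728e+19 = 1.0989460e-11 m = 10.9895 pm

Calculate Compton shift:
Δλ = λ_C(1 - cos(23°)) = 0.1929 pm

Final wavelength:
λ' = λ₀ + Δλ = 10.9895 + 0.1929 = 11.1823 pm

Final frequency:
f' = c/λ' = 299792458/1.1182339e-11 = 2.6809458e+19 Hz

Frequency shift (decrease):
Δf = f₀ - f' = 2.728e+19 - 2.6809458e+19 = 4.705e+17 Hz

(Intermediate values are shown rounded; full precision is carried through to the final answer.)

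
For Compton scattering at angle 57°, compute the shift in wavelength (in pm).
1.1048 pm

Using the Compton scattering formula:
Δλ = λ_C(1 - cos θ)

where λ_C = h/(m_e·c) ≈ 2.4263 pm is the Compton wavelength of an electron.

For θ = 57°:
cos(57°) = 0.5446
1 - cos(57°) = 0.4554

Δλ = 2.4263 × 0.4554
Δλ = 1.1048 pm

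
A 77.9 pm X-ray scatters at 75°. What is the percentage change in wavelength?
2.3085%

Calculate the Compton shift:
Δλ = λ_C(1 - cos(75°))
Δλ = 2.4263 × (1 - cos(75°))
Δλ = 2.4263 × 0.7412
Δλ = 1.7983 pm

Percentage change:
(Δλ/λ₀) × 100 = (1.7983/77.9) × 100
= 2.3085%

(Intermediate values are shown rounded; full precision is carried through to the final answer.)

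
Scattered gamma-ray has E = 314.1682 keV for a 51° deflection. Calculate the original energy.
406.9000 keV

Convert final energy to wavelength (hc ≈ 1239.842 keV·pm):
λ' = hc/E' = 1239.842 / 314.1682 = 3.9464 pm

Calculate the Compton shift:
Δλ = λ_C(1 - cos(51°))
Δλ = 2.4263 × (1 - cos(51°))
Δλ = 0.8994 pm

Initial wavelength:
λ = λ' - Δλ = 3.9464 - 0.8994 = 3.0470 pm

Initial energy:
E = hc/λ = 1239.842 / 3.0470 = 406.9000 keV

(Intermediate values are shown rounded; full precision is carried through to the final answer.)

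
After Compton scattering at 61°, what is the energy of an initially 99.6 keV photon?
90.5111 keV

First convert energy to wavelength:
λ = hc/E, with hc ≈ 1239.842 keV·pm (i.e. 1239.842 eV·nm)

For E = 99.6 keV = 99600 eV:
λ = 1239.842 keV·pm / 99.6 keV
λ = 12.4482 pm

Calculate the Compton shift:
Δλ = λ_C(1 - cos(61°)) = 2.4263 × 0.5152
Δλ = 1.2500 pm

Final wavelength:
λ' = 12.4482 + 1.2500 = 13.6982 pm

Final energy:
E' = hc/λ' = 1239.842 / 13.6982 = 90.5111 keV

(Intermediate values are shown rounded; full precision is carried through to the final answer.)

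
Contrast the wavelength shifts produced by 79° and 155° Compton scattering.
155° produces the larger shift by a factor of 2.356

Calculate both shifts using Δλ = λ_C(1 - cos θ):

For θ₁ = 79°:
Δλ₁ = 2.4263 × (1 - cos(79°))
Δλ₁ = 2.4263 × 0.8092
Δλ₁ = 1.9633 pm

For θ₂ = 155°:
Δλ₂ = 2.4263 × (1 - cos(155°))
Δλ₂ = 2.4263 × 1.9063
Δλ₂ = 4.6253 pm

The 155° angle produces the larger shift.
Ratio: 4.6253/1.9633 = 2.356

(Intermediate values are shown rounded; full precision is carried through to the final answer.)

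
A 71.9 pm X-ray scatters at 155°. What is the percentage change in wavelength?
6.4330%

Calculate the Compton shift:
Δλ = λ_C(1 - cos(155°))
Δλ = 2.4263 × (1 - cos(155°))
Δλ = 2.4263 × 1.9063
Δλ = 4.6253 pm

Percentage change:
(Δλ/λ₀) × 100 = (4.6253/71.9) × 100
= 6.4330%

(Intermediate values are shown rounded; full precision is carried through to the final answer.)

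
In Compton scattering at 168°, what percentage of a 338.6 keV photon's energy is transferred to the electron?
0.5672 (or 56.72%)

Calculate initial and final photon energies:

Initial: E₀ = 338.6 keV → λ₀ = 3.6617 pm
Compton shift: Δλ = 4.7996 pm
Final wavelength: λ' = 8.4613 pm
Final energy: E' = 146.5314 keV

Fractional energy loss:
(E₀ - E')/E₀ = (338.6000 - 146.5314)/338.6000
= 192.0686/338.6000
= 0.5672
= 56.72%

(Intermediate values are shown rounded; full precision is carried through to the final answer.)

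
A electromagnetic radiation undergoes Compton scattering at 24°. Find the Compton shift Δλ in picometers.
0.2098 pm

Using the Compton scattering formula:
Δλ = λ_C(1 - cos θ)

where λ_C = h/(m_e·c) ≈ 2.4263 pm is the Compton wavelength of an electron.

For θ = 24°:
cos(24°) = 0.9135
1 - cos(24°) = 0.0865

Δλ = 2.4263 × 0.0865
Δλ = 0.2098 pm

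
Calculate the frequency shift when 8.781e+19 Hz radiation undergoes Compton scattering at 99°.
3.961e+19 Hz (decrease)

Convert frequency to wavelength (c = 299792458 m/s):
λ₀ = c/f₀ = 299792458/8.781e+19 = 3.4141038e-12 m = 3.4141 pm

Calculate Compton shift:
Δλ = λ_C(1 - cos(99°)) = 2.8059 pm

Final wavelength:
λ' = λ₀ + Δλ = 3.4141 + 2.8059 = 6.2200 pm

Final frequency:
f' = c/λ' = 299792458/6.2199726e-12 = 4.8198357e+19 Hz

Frequency shift (decrease):
Δf = f₀ - f' = 8.781e+19 - 4.8198357e+19 = 3.961e+19 Hz

(Intermediate values are shown rounded; full precision is carried through to the final answer.)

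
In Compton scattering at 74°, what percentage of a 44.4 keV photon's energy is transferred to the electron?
0.0592 (or 5.92%)

Calculate initial and final photon energies:

Initial: E₀ = 44.4 keV → λ₀ = 27.9244 pm
Compton shift: Δλ = 1.7575 pm
Final wavelength: λ' = 29.6819 pm
Final energy: E' = 41.7710 keV

Fractional energy loss:
(E₀ - E')/E₀ = (44.4000 - 41.7710)/44.4000
= 2.6290/44.4000
= 0.0592
= 5.92%

(Intermediate values are shown rounded; full precision is carried through to the final answer.)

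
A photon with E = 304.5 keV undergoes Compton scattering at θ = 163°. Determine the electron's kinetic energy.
163.9018 keV

By energy conservation: K_e = E_initial - E_final

First find the scattered photon energy:
Initial wavelength: λ = hc/E = 4.0717 pm
Compton shift: Δλ = λ_C(1 - cos(163°)) = 4.7466 pm
Final wavelength: λ' = 4.0717 + 4.7466 = 8.8183 pm
Final photon energy: E' = hc/λ' = 140.5982 keV

Electron kinetic energy:
K_e = E - E' = 304.5000 - 140.5982 = 163.9018 keV

(Intermediate values are shown rounded; full precision is carried through to the final answer.)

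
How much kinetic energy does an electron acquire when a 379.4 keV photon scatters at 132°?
209.9702 keV

By energy conservation: K_e = E_initial - E_final

First find the scattered photon energy:
Initial wavelength: λ = hc/E = 3.2679 pm
Compton shift: Δλ = λ_C(1 - cos(132°)) = 4.0498 pm
Final wavelength: λ' = 3.2679 + 4.0498 = 7.3177 pm
Final photon energy: E' = hc/λ' = 169.4298 keV

Electron kinetic energy:
K_e = E - E' = 379.4000 - 169.4298 = 209.9702 keV

(Intermediate values are shown rounded; full precision is carried through to the final answer.)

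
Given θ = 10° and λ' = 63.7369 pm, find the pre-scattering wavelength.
63.7000 pm

From λ' = λ + Δλ, we have λ = λ' - Δλ

First calculate the Compton shift:
Δλ = λ_C(1 - cos θ)
Δλ = 2.4263 × (1 - cos(10°))
Δλ = 2.4263 × 0.0152
Δλ = 0.0369 pm

Initial wavelength:
λ = λ' - Δλ
λ = 63.7369 - 0.0369
λ = 63.7000 pm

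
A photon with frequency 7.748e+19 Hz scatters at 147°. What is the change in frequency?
4.149e+19 Hz (decrease)

Convert frequency to wavelength (c = 299792458 m/s):
λ₀ = c/f₀ = 299792458/7.748e+19 = 3.8692883e-12 m = 3.8693 pm

Calculate Compton shift:
Δλ = λ_C(1 - cos(147°)) = 4.4612 pm

Final wavelength:
λ' = λ₀ + Δλ = 3.8693 + 4.4612 = 8.3305 pm

Final frequency:
f' = c/λ' = 299792458/8.3304735e-12 = 3.5987445e+19 Hz

Frequency shift (decrease):
Δf = f₀ - f' = 7.748e+19 - 3.5987445e+19 = 4.149e+19 Hz

(Intermediate values are shown rounded; full precision is carried through to the final answer.)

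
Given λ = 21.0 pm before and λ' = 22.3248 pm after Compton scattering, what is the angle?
63.00°

First find the wavelength shift:
Δλ = λ' - λ = 22.3248 - 21.0 = 1.3248 pm

Using Δλ = λ_C(1 - cos θ), with λ_C = h/(m_e·c) ≈ 2.42631024 pm:
cos θ = 1 - Δλ/λ_C
cos θ = 1 - 1.3248/2.42631024
cos θ = 0.453986

θ = arccos(0.453986)
θ = 63.00°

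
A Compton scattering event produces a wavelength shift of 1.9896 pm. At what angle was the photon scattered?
79.63°

From the Compton formula Δλ = λ_C(1 - cos θ), we can solve for θ:

cos θ = 1 - Δλ/λ_C

Given:
- Δλ = 1.9896 pm
- λ_C = h/(m_e·c) ≈ 2.42631024 pm

cos θ = 1 - 1.9896/2.42631024
cos θ = 1 - 0.820011
cos θ = 0.179989

θ = arccos(0.179989)
θ = 79.63°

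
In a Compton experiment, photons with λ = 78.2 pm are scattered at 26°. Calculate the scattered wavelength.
78.4456 pm

Using the Compton scattering formula:
λ' = λ + Δλ = λ + λ_C(1 - cos θ)

Given:
- Initial wavelength λ = 78.2 pm
- Scattering angle θ = 26°
- Compton wavelength λ_C ≈ 2.4263 pm

Calculate the shift:
Δλ = 2.4263 × (1 - cos(26°))
Δλ = 2.4263 × 0.1012
Δλ = 0.2456 pm

Final wavelength:
λ' = 78.2 + 0.2456 = 78.4456 pm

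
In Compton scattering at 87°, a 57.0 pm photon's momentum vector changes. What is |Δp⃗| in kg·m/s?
1.5697e-23 kg·m/s

Photon momentum magnitude is p = h/λ.

Initial momentum:
p₀ = h/λ = 6.6261e-34/5.7000e-11 = 1.1625e-23 kg·m/s

After scattering:
λ' = λ + Δλ = 57.0 + 2.2993 = 59.2993 pm
p' = h/λ' = 6.6261e-34/5.9299e-11 = 1.1174e-23 kg·m/s

Momentum is a vector; the scattered photon's direction makes angle θ = 87° with the incident direction. The magnitude of the vector change Δp⃗ = p⃗₀ − p⃗' is found from the law of cosines:
|Δp⃗|² = p₀² + p'² − 2p₀p'cos θ
|Δp⃗|² = (1.1625e-23)² + (1.1174e-23)² − 2·1.1625e-23·1.1174e-23·cos(87°)
|Δp⃗| = 1.5697e-23 kg·m/s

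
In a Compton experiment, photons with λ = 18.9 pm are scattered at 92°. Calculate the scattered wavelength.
21.4110 pm

Using the Compton scattering formula:
λ' = λ + Δλ = λ + λ_C(1 - cos θ)

Given:
- Initial wavelength λ = 18.9 pm
- Scattering angle θ = 92°
- Compton wavelength λ_C ≈ 2.4263 pm

Calculate the shift:
Δλ = 2.4263 × (1 - cos(92°))
Δλ = 2.4263 × 1.0349
Δλ = 2.5110 pm

Final wavelength:
λ' = 18.9 + 2.5110 = 21.4110 pm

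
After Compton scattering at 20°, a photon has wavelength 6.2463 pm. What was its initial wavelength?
6.1000 pm

From λ' = λ + Δλ, we have λ = λ' - Δλ

First calculate the Compton shift:
Δλ = λ_C(1 - cos θ)
Δλ = 2.4263 × (1 - cos(20°))
Δλ = 2.4263 × 0.0603
Δλ = 0.1463 pm

Initial wavelength:
λ = λ' - Δλ
λ = 6.2463 - 0.1463
λ = 6.1000 pm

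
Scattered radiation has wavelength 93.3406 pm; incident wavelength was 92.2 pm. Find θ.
58.00°

First find the wavelength shift:
Δλ = λ' - λ = 93.3406 - 92.2 = 1.1406 pm

Using Δλ = λ_C(1 - cos θ), with λ_C = h/(m_e·c) ≈ 2.42631024 pm:
cos θ = 1 - Δλ/λ_C
cos θ = 1 - 1.1406/2.42631024
cos θ = 0.529903

θ = arccos(0.529903)
θ = 58.00°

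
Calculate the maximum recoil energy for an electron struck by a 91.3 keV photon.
24.0361 keV

Maximum energy transfer occurs at θ = 180° (backscattering).

Initial photon: E₀ = 91.3 keV → λ₀ = 13.5799 pm

Maximum Compton shift (at 180°):
Δλ_max = 2λ_C = 2 × 2.4263 = 4.8526 pm

Final wavelength:
λ' = 13.5799 + 4.8526 = 18.4325 pm

Minimum photon energy (maximum energy to electron):
E'_min = hc/λ' = 67.2639 keV

Maximum electron kinetic energy:
K_max = E₀ - E'_min = 91.3000 - 67.2639 = 24.0361 keV

(Intermediate values are shown rounded; full precision is carried through to the final answer.)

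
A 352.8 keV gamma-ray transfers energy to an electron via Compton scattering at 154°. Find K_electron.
200.1356 keV

By energy conservation: K_e = E_initial - E_final

First find the scattered photon energy:
Initial wavelength: λ = hc/E = 3.5143 pm
Compton shift: Δλ = λ_C(1 - cos(154°)) = 4.6071 pm
Final wavelength: λ' = 3.5143 + 4.6071 = 8.1214 pm
Final photon energy: E' = hc/λ' = 152.6644 keV

Electron kinetic energy:
K_e = E - E' = 352.8000 - 152.6644 = 200.1356 keV

(Intermediate values are shown rounded; full precision is carried through to the final answer.)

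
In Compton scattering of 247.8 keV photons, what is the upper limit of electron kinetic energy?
122.0046 keV

Maximum energy transfer occurs at θ = 180° (backscattering).

Initial photon: E₀ = 247.8 keV → λ₀ = 5.0034 pm

Maximum Compton shift (at 180°):
Δλ_max = 2λ_C = 2 × 2.4263 = 4.8526 pm

Final wavelength:
λ' = 5.0034 + 4.8526 = 9.8560 pm

Minimum photon energy (maximum energy to electron):
E'_min = hc/λ' = 125.7954 keV

Maximum electron kinetic energy:
K_max = E₀ - E'_min = 247.8000 - 125.7954 = 122.0046 keV

(Intermediate values are shown rounded; full precision is carried through to the final answer.)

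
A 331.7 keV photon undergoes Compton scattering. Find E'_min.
144.3277 keV (at θ = 180°)

The scattered photon has minimum energy when its wavelength is maximum, i.e., when the Compton shift Δλ = λ_C(1 − cos θ) is maximum. This occurs at θ = 180° (backscattering), giving Δλ_max = 2λ_C = 4.8526 pm.

Initial wavelength: λ₀ = hc/E₀ = 3.7378 pm
Maximum final wavelength: λ'_max = λ₀ + 2λ_C = 3.7378 + 4.8526 = 8.5905 pm
Minimum final energy: E'_min = hc/λ'_max = 144.3277 keV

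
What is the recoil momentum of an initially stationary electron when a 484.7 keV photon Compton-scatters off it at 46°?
1.8751e-22 kg·m/s

The electron is initially at rest, so by conservation of momentum:
p⃗_e = p⃗₀ − p⃗'  (incident photon momentum minus scattered photon momentum)

Photon momentum magnitudes (p = h/λ = E/c):
λ₀ = hc/E₀ = 2.5580 pm → p₀ = h/λ₀ = 2.5904e-22 kg·m/s
Δλ = λ_C(1 − cos 46°) = 0.7409 pm
λ' = 3.2988 pm → p' = h/λ' = 2.0086e-22 kg·m/s

The scattered photon makes angle θ = 46° with the incident direction, so by the law of cosines:
|p⃗_e|² = p₀² + p'² − 2p₀p'cos θ
|p⃗_e|² = (2.5904e-22)² + (2.0086e-22)² − 2·2.5904e-22·2.0086e-22·cos(46°)
|p⃗_e| = 1.8751e-22 kg·m/s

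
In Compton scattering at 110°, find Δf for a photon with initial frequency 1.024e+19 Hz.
1.025e+18 Hz (decrease)

Convert frequency to wavelength (c = 299792458 m/s):
λ₀ = c/f₀ = 299792458/1.024e+19 = 2.9276607e-11 m = 29.2766 pm

Calculate Compton shift:
Δλ = λ_C(1 - cos(110°)) = 3.2562 pm

Final wavelength:
λ' = λ₀ + Δλ = 29.2766 + 3.2562 = 32.5328 pm

Final frequency:
f' = c/λ' = 299792458/3.2532764e-11 = 9.2150933e+18 Hz

Frequency shift (decrease):
Δf = f₀ - f' = 1.024e+19 - 9.2150933e+18 = 1.025e+18 Hz

(Intermediate values are shown rounded; full precision is carried through to the final answer.)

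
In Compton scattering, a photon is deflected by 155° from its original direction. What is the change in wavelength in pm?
4.6253 pm

Using the Compton scattering formula:
Δλ = λ_C(1 - cos θ)

where λ_C = h/(m_e·c) ≈ 2.4263 pm is the Compton wavelength of an electron.

For θ = 155°:
cos(155°) = -0.9063
1 - cos(155°) = 1.9063

Δλ = 2.4263 × 1.9063
Δλ = 4.6253 pm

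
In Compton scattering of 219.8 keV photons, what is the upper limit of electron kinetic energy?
101.6455 keV

Maximum energy transfer occurs at θ = 180° (backscattering).

Initial photon: E₀ = 219.8 keV → λ₀ = 5.6408 pm

Maximum Compton shift (at 180°):
Δλ_max = 2λ_C = 2 × 2.4263 = 4.8526 pm

Final wavelength:
λ' = 5.6408 + 4.8526 = 10.4934 pm

Minimum photon energy (maximum energy to electron):
E'_min = hc/λ' = 118.1545 keV

Maximum electron kinetic energy:
K_max = E₀ - E'_min = 219.8000 - 118.1545 = 101.6455 keV

(Intermediate values are shown rounded; full precision is carried through to the final answer.)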